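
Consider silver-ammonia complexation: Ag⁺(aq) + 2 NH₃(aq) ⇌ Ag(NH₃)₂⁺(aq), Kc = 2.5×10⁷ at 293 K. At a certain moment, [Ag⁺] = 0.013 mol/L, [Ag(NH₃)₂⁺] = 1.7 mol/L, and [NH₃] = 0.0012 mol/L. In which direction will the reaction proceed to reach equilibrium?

toward reactants

Qc = [Ag(NH₃)₂⁺] / ([Ag⁺]·[NH₃]²) = (1.7) / ((0.013)·(0.0012)²) = 9.1×10⁷
Qc = 9.1×10⁷ > Kc = 2.5×10⁷, so the reverse reaction proceeds.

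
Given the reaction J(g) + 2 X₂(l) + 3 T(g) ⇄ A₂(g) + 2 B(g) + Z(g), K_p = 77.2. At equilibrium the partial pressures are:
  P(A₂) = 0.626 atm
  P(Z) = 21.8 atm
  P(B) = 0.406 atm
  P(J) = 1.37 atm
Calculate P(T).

(X₂ is a pure liquid — omitted from K_p.)
At equilibrium, K_p = P(A₂)·P(B)²·P(Z) / (P(J)·P(T)³) = 77.2.
(0.626)·(0.406)²·(21.8) / ((1.37)·(P(T))³) = 77.2
P(T)³ = 0.0213 ⇒ P(T) = 0.277 atm

P(T) = 0.277 atm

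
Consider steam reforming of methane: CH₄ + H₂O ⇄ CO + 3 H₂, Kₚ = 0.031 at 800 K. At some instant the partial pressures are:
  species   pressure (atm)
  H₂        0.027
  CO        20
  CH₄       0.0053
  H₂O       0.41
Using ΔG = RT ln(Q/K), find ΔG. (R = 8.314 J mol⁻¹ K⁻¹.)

Qₚ = P(CO)·P(H₂)³ / (P(CH₄)·P(H₂O)) = (20)·(0.027)³ / ((0.0053)·(0.41)) = 0.181
ΔG = RT ln(Qₚ/Kₚ) = (8.314 J mol⁻¹ K⁻¹)(800 K) × ln(0.181/0.031)
   = (6.651 kJ/mol)(1.765) = 11.7 kJ/mol
ΔG > 0, so the forward reaction is non-spontaneous (proceeds in reverse).

ΔG = 11.7 kJ/mol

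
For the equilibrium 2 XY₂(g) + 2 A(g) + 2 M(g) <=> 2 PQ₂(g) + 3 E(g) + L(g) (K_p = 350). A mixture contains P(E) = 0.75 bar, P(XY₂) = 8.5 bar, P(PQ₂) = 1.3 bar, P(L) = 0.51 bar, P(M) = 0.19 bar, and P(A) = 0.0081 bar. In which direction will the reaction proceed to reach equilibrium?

Q_p = P(PQ₂)²·P(E)³·P(L) / (P(XY₂)²·P(A)²·P(M)²) = (1.3)²·(0.75)³·(0.51) / ((8.5)²·(0.0081)²·(0.19)²) = 2100
Q_p = 2100 > K_p = 350, so the reverse reaction proceeds.

in the reverse direction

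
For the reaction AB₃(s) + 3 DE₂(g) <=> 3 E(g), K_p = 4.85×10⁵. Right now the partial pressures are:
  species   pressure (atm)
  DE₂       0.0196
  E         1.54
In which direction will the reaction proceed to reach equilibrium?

(AB₃ is a pure solid — omitted from Q_p.)
Q_p = P(E)³ / P(DE₂)³ = (1.54)³ / (0.0196)³ = 4.85×10⁵
Q_p = 4.85×10⁵ = K_p, so the system is already at equilibrium.

at equilibrium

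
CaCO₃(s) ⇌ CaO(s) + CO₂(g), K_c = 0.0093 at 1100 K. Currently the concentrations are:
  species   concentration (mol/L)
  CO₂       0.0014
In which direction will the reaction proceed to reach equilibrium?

(CaCO₃, CaO are pure solids — omitted from Q_c.)
Q_c = [CO₂] = 0.0014
Q_c = 0.0014 < K_c = 0.0093, so the forward reaction proceeds.

in the forward direction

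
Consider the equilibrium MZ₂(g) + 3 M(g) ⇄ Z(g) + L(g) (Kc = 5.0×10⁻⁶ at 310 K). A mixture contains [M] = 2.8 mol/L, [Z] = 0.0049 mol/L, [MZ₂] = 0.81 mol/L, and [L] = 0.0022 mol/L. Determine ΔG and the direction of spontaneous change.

Qc = [Z]·[L] / ([MZ₂]·[M]³) = (0.0049)·(0.0022) / ((0.81)·(2.8)³) = 6.06×10⁻⁷
ΔG = RT ln(Qc/Kc) = (8.314 J mol⁻¹ K⁻¹)(310 K) × ln(6.06×10⁻⁷/5.0×10⁻⁶)
   = (2.577 kJ/mol)(-2.110) = -5.44 kJ/mol
ΔG < 0, so the forward reaction is spontaneous (proceeds forward).

ΔG = -5.44 kJ/mol; the forward reaction is spontaneous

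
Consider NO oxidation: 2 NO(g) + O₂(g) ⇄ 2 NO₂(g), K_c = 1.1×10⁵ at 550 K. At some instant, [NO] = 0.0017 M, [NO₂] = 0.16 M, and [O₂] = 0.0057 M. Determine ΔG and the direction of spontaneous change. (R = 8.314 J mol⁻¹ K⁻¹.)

Q_c = [NO₂]² / ([NO]²·[O₂]) = (0.16)² / ((0.0017)²·(0.0057)) = 1.55×10⁶
ΔG = RT ln(Q_c/K_c) = (8.314 J mol⁻¹ K⁻¹)(550 K) × ln(1.55×10⁶/1.1×10⁵)
   = (4.573 kJ/mol)(2.646) = 12.1 kJ/mol
ΔG > 0, so the forward reaction is non-spontaneous (proceeds in reverse).

ΔG = 12.1 kJ/mol; the forward reaction is non-spontaneous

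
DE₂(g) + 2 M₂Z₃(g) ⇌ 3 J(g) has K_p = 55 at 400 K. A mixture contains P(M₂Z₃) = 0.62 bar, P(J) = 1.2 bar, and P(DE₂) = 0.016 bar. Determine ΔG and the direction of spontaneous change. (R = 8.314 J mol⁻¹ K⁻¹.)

Q_p = P(J)³ / (P(DE₂)·P(M₂Z₃)²) = (1.2)³ / ((0.016)·(0.62)²) = 281
ΔG = RT ln(Q_p/K_p) = (8.314 J mol⁻¹ K⁻¹)(400 K) × ln(281/55)
   = (3.326 kJ/mol)(1.631) = 5.42 kJ/mol
ΔG > 0, so the forward reaction is non-spontaneous (proceeds in reverse).

ΔG = 5.42 kJ/mol; the forward reaction is non-spontaneous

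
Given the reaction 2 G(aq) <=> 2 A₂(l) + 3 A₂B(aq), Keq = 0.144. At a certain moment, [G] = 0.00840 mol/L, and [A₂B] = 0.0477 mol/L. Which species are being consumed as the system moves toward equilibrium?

A₂, A₂B (products)

(A₂ is a pure liquid — omitted from Q.)
Q = [A₂B]³ / [G]² = (0.0477)³ / (0.00840)² = 1.54
Q = 1.54 > Keq = 0.144: net reverse reaction.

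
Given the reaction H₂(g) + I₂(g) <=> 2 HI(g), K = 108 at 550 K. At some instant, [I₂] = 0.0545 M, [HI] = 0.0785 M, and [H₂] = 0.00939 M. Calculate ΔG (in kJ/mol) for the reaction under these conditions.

Q = [HI]² / ([H₂]·[I₂]) = (0.0785)² / ((0.00939)·(0.0545)) = 12.0
ΔG = RT ln(Q/K) = (8.314 J mol⁻¹ K⁻¹)(550 K) × ln(12.0/108)
   = (4.573 kJ/mol)(-2.197) = -10.0 kJ/mol
ΔG < 0, so the forward reaction is spontaneous (proceeds forward).

ΔG = -10.0 kJ/mol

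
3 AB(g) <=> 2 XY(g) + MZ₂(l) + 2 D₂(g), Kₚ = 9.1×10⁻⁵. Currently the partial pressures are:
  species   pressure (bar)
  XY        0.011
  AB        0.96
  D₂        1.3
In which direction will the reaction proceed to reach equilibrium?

reverse (toward reactants)

(MZ₂ is a pure liquid — omitted from Qₚ.)
Qₚ = P(XY)²·P(D₂)² / P(AB)³ = (0.011)²·(1.3)² / (0.96)³ = 2.3×10⁻⁴
Qₚ = 2.3×10⁻⁴ > Kₚ = 9.1×10⁻⁵, so the reverse reaction proceeds.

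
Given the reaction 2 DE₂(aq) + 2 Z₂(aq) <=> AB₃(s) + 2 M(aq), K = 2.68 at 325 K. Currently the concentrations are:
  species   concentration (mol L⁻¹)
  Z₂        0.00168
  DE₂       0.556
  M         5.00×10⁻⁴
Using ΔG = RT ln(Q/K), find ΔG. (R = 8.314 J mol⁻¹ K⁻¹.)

ΔG = -6.04 kJ/mol

(AB₃ is a pure solid — omitted from Q.)
Q = [M]² / ([DE₂]²·[Z₂]²) = (5.00×10⁻⁴)² / ((0.556)²·(0.00168)²) = 0.287
ΔG = RT ln(Q/K) = (8.314 J mol⁻¹ K⁻¹)(325 K) × ln(0.287/2.68)
   = (2.702 kJ/mol)(-2.234) = -6.04 kJ/mol
ΔG < 0, so the forward reaction is spontaneous (proceeds forward).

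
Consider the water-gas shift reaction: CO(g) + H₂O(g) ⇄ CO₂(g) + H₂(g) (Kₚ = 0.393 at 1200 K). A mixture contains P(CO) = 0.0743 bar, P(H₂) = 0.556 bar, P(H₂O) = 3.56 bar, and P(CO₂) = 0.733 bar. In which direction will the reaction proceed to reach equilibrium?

Qₚ = P(CO₂)·P(H₂) / (P(CO)·P(H₂O)) = (0.733)·(0.556) / ((0.0743)·(3.56)) = 1.54
Qₚ = 1.54 > Kₚ = 0.393, so the reverse reaction proceeds.

in the reverse direction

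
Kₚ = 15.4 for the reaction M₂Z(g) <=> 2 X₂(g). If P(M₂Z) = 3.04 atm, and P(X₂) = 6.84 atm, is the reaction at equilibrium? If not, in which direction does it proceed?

Qₚ = P(X₂)² / P(M₂Z) = (6.84)² / (3.04) = 15.4
Qₚ = 15.4 = Kₚ, so the system is already at equilibrium.

neither direction; the system is at equilibrium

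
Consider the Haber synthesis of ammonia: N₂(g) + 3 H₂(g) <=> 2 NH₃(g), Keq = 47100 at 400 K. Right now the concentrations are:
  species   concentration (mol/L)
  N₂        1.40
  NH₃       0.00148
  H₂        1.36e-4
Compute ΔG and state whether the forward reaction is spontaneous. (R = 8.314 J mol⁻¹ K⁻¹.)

ΔG = 8.58 kJ/mol; the forward reaction is non-spontaneous

Q = [NH₃]² / ([N₂]·[H₂]³) = (0.00148)² / ((1.40)·(1.36e-4)³) = 6.22e5
ΔG = RT ln(Q/Keq) = (8.314 J mol⁻¹ K⁻¹)(400 K) × ln(6.22e5/47100)
   = (3.326 kJ/mol)(2.581) = 8.58 kJ/mol
ΔG > 0, so the forward reaction is non-spontaneous (proceeds in reverse).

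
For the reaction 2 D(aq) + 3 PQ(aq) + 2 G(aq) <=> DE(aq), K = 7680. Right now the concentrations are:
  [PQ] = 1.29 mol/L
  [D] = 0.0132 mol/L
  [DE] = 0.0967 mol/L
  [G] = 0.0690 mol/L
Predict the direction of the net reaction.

toward reactants

Q = [DE] / ([D]²·[PQ]³·[G]²) = (0.0967) / ((0.0132)²·(1.29)³·(0.0690)²) = 54300
Q = 54300 > K = 7680, so the reverse reaction proceeds.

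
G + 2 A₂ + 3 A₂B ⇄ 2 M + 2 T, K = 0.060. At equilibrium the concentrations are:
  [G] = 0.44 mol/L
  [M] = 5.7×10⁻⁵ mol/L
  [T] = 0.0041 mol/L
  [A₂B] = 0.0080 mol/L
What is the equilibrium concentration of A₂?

At equilibrium, K = [M]²·[T]² / ([G]·[A₂]²·[A₂B]³) = 0.060.
(5.7×10⁻⁵)²·(0.0041)² / ((0.44)·([A₂])²·(0.0080)³) = 0.060
[A₂]² = 4.04×10⁻⁶ ⇒ [A₂] = 0.0020 mol/L

[A₂] = 0.0020 mol/L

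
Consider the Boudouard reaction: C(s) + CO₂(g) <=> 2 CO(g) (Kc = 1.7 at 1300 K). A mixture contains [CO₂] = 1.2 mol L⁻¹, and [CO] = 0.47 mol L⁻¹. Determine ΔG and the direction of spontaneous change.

ΔG = -24.0 kJ/mol; the forward reaction is spontaneous

(C is a pure solid — omitted from Qc.)
Qc = [CO]² / [CO₂] = (0.47)² / (1.2) = 0.184
ΔG = RT ln(Qc/Kc) = (8.314 J mol⁻¹ K⁻¹)(1300 K) × ln(0.184/1.7)
   = (10.81 kJ/mol)(-2.223) = -24.0 kJ/mol
ΔG < 0, so the forward reaction is spontaneous (proceeds forward).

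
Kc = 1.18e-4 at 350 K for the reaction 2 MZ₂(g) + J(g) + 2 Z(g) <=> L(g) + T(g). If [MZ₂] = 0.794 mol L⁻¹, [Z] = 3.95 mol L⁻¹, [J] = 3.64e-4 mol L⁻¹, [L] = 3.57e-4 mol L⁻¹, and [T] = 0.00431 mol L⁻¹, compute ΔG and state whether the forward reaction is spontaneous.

Qc = [L]·[T] / ([MZ₂]²·[J]·[Z]²) = (3.57e-4)·(0.00431) / ((0.794)²·(3.64e-4)·(3.95)²) = 4.30e-4
ΔG = RT ln(Qc/Kc) = (8.314 J mol⁻¹ K⁻¹)(350 K) × ln(4.30e-4/1.18e-4)
   = (2.910 kJ/mol)(1.293) = 3.76 kJ/mol
ΔG > 0, so the forward reaction is non-spontaneous (proceeds in reverse).

ΔG = 3.76 kJ/mol; the forward reaction is non-spontaneous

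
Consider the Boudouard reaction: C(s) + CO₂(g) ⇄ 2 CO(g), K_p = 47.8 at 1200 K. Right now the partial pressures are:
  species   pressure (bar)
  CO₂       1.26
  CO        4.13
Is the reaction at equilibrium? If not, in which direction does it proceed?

forward (toward products)

(C is a pure solid — omitted from Q_p.)
Q_p = P(CO)² / P(CO₂) = (4.13)² / (1.26) = 13.5
Q_p = 13.5 < K_p = 47.8, so the forward reaction proceeds.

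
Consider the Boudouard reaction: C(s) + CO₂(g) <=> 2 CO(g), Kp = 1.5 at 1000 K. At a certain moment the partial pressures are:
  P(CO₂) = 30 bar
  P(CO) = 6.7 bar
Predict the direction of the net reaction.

no net change (already at equilibrium)

(C is a pure solid — omitted from Qp.)
Qp = P(CO)² / P(CO₂) = (6.7)² / (30) = 1.5
Qp = 1.5 = Kp, so the system is already at equilibrium.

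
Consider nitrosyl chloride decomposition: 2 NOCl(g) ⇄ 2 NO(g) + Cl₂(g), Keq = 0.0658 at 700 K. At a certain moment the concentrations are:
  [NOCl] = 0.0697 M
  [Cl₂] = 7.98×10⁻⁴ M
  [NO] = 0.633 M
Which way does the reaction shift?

no net change (already at equilibrium)

Q = [NO]²·[Cl₂] / [NOCl]² = (0.633)²·(7.98×10⁻⁴) / (0.0697)² = 0.0658
Q = 0.0658 = Keq, so the system is already at equilibrium.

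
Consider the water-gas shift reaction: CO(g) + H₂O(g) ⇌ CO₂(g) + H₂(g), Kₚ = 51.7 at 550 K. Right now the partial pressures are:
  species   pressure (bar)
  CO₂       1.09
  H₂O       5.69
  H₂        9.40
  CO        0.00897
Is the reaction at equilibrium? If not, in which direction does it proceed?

to the left

Qₚ = P(CO₂)·P(H₂) / (P(CO)·P(H₂O)) = (1.09)·(9.40) / ((0.00897)·(5.69)) = 201
Qₚ = 201 > Kₚ = 51.7, so the reverse reaction proceeds.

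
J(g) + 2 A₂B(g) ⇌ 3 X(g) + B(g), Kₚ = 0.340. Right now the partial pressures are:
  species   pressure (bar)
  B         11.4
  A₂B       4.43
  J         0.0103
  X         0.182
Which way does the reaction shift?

at equilibrium

Qₚ = P(X)³·P(B) / (P(J)·P(A₂B)²) = (0.182)³·(11.4) / ((0.0103)·(4.43)²) = 0.340
Qₚ = 0.340 = Kₚ, so the system is already at equilibrium.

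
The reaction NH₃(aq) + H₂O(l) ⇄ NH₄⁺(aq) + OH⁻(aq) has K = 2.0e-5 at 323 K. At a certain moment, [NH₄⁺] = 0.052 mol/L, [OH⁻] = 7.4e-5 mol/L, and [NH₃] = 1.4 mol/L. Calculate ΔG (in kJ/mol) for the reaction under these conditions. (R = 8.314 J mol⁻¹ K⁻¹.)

ΔG = -5.33 kJ/mol

(H₂O is a pure liquid — omitted from Q.)
Q = [NH₄⁺]·[OH⁻] / [NH₃] = (0.052)·(7.4e-5) / (1.4) = 2.75e-6
ΔG = RT ln(Q/K) = (8.314 J mol⁻¹ K⁻¹)(323 K) × ln(2.75e-6/2.0e-5)
   = (2.685 kJ/mol)(-1.984) = -5.33 kJ/mol
ΔG < 0, so the forward reaction is spontaneous (proceeds forward).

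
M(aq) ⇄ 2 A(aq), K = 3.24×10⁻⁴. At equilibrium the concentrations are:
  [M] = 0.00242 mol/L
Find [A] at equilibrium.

At equilibrium, K = [A]² / [M] = 3.24×10⁻⁴.
([A])² / (0.00242) = 3.24×10⁻⁴
[A]² = 7.84×10⁻⁷ ⇒ [A] = 8.85×10⁻⁴ mol/L

[A] = 8.85×10⁻⁴ mol/L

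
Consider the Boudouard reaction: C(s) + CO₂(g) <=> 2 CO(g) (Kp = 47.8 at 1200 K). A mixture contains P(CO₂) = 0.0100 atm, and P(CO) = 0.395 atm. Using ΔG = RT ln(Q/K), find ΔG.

ΔG = -11.2 kJ/mol

(C is a pure solid — omitted from Qp.)
Qp = P(CO)² / P(CO₂) = (0.395)² / (0.0100) = 15.6
ΔG = RT ln(Qp/Kp) = (8.314 J mol⁻¹ K⁻¹)(1200 K) × ln(15.6/47.8)
   = (9.977 kJ/mol)(-1.120) = -11.2 kJ/mol
ΔG < 0, so the forward reaction is spontaneous (proceeds forward).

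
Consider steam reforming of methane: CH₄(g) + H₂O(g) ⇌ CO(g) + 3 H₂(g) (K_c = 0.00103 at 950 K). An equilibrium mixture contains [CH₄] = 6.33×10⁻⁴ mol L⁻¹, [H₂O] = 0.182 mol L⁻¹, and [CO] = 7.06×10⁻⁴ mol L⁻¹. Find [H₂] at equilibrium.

At equilibrium, K_c = [CO]·[H₂]³ / ([CH₄]·[H₂O]) = 0.00103.
(7.06×10⁻⁴)·([H₂])³ / ((6.33×10⁻⁴)·(0.182)) = 0.00103
[H₂]³ = 1.68×10⁻⁴ ⇒ [H₂] = 0.0552 mol L⁻¹

[H₂] = 0.0552 mol L⁻¹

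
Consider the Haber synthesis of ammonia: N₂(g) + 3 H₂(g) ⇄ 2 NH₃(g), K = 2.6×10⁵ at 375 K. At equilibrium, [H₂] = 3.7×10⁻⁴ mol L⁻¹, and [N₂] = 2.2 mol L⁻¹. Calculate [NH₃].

At equilibrium, K = [NH₃]² / ([N₂]·[H₂]³) = 2.6×10⁵.
([NH₃])² / ((2.2)·(3.7×10⁻⁴)³) = 2.6×10⁵
[NH₃]² = 2.90×10⁻⁵ ⇒ [NH₃] = 0.0054 mol L⁻¹

[NH₃] = 0.0054 mol L⁻¹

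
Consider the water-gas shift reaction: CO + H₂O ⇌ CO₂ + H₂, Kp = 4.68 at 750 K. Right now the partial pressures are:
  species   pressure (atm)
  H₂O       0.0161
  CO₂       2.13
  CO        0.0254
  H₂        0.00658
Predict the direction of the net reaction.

in the reverse direction

Qp = P(CO₂)·P(H₂) / (P(CO)·P(H₂O)) = (2.13)·(0.00658) / ((0.0254)·(0.0161)) = 34.3
Qp = 34.3 > Kp = 4.68, so the reverse reaction proceeds.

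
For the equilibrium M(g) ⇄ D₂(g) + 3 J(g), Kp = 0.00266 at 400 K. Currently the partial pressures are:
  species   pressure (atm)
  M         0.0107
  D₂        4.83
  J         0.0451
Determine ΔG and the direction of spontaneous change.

Qp = P(D₂)·P(J)³ / P(M) = (4.83)·(0.0451)³ / (0.0107) = 0.0414
ΔG = RT ln(Qp/Kp) = (8.314 J mol⁻¹ K⁻¹)(400 K) × ln(0.0414/0.00266)
   = (3.326 kJ/mol)(2.745) = 9.13 kJ/mol
ΔG > 0, so the forward reaction is non-spontaneous (proceeds in reverse).

ΔG = 9.13 kJ/mol; the forward reaction is non-spontaneous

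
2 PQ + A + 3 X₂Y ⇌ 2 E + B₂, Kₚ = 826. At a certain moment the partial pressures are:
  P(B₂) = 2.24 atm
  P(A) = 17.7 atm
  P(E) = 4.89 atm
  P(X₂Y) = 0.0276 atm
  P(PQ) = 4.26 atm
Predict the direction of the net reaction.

Qₚ = P(E)²·P(B₂) / (P(PQ)²·P(A)·P(X₂Y)³) = (4.89)²·(2.24) / ((4.26)²·(17.7)·(0.0276)³) = 7930
Qₚ = 7930 > Kₚ = 826, so the reverse reaction proceeds.

reverse (toward reactants)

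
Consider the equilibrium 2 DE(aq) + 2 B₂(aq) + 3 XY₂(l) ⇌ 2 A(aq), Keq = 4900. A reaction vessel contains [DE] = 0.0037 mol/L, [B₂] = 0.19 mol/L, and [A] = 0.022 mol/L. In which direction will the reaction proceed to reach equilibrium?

forward (toward products)

(XY₂ is a pure liquid — omitted from Q.)
Q = [A]² / ([DE]²·[B₂]²) = (0.022)² / ((0.0037)²·(0.19)²) = 980
Q = 980 < Keq = 4900, so the forward reaction proceeds.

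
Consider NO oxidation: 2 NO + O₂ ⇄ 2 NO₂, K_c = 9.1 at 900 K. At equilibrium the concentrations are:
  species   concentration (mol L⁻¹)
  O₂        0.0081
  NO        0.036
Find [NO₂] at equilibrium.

[NO₂] = 0.0098 mol L⁻¹

At equilibrium, K_c = [NO₂]² / ([NO]²·[O₂]) = 9.1.
([NO₂])² / ((0.036)²·(0.0081)) = 9.1
[NO₂]² = 9.55e-5 ⇒ [NO₂] = 0.0098 mol L⁻¹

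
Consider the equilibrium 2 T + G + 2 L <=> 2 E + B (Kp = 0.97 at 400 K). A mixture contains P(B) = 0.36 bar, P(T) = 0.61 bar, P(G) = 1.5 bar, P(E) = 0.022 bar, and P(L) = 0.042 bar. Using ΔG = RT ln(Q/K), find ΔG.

Qp = P(E)²·P(B) / (P(T)²·P(G)·P(L)²) = (0.022)²·(0.36) / ((0.61)²·(1.5)·(0.042)²) = 0.177
ΔG = RT ln(Qp/Kp) = (8.314 J mol⁻¹ K⁻¹)(400 K) × ln(0.177/0.97)
   = (3.326 kJ/mol)(-1.701) = -5.66 kJ/mol
ΔG < 0, so the forward reaction is spontaneous (proceeds forward).

ΔG = -5.66 kJ/mol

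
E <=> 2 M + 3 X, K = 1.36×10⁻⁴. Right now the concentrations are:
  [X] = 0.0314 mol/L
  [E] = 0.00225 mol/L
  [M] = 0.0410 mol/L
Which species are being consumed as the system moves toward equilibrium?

E (reactants)

Q = [M]²·[X]³ / [E] = (0.0410)²·(0.0314)³ / (0.00225) = 2.31×10⁻⁵
Q = 2.31×10⁻⁵ < K = 1.36×10⁻⁴: net forward reaction.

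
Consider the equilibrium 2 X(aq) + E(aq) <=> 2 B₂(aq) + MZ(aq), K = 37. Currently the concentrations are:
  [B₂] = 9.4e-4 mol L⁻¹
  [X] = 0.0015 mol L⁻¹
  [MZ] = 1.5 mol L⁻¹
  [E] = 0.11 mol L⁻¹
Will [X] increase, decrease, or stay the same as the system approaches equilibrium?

decrease

Q = [B₂]²·[MZ] / ([X]²·[E]) = (9.4e-4)²·(1.5) / ((0.0015)²·(0.11)) = 5.4
Q = 5.4 < K = 37: net forward reaction.
X is a reactant, so it decreases.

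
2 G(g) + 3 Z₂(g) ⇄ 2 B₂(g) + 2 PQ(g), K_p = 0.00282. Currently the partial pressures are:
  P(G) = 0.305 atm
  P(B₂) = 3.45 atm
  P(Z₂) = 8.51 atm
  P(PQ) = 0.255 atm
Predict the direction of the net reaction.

Q_p = P(B₂)²·P(PQ)² / (P(G)²·P(Z₂)³) = (3.45)²·(0.255)² / ((0.305)²·(8.51)³) = 0.0135
Q_p = 0.0135 > K_p = 0.00282, so the reverse reaction proceeds.

to the left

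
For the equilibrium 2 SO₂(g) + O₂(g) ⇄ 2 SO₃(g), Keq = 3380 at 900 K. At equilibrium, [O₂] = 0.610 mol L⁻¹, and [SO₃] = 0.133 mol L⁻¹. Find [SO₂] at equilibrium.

[SO₂] = 0.00293 mol L⁻¹

At equilibrium, Keq = [SO₃]² / ([SO₂]²·[O₂]) = 3380.
(0.133)² / (([SO₂])²·(0.610)) = 3380
[SO₂]² = 8.58×10⁻⁶ ⇒ [SO₂] = 0.00293 mol L⁻¹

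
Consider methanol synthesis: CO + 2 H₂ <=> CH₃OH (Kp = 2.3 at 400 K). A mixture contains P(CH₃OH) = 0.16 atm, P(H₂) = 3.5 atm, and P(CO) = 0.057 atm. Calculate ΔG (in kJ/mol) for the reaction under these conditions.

ΔG = -7.67 kJ/mol

Qp = P(CH₃OH) / (P(CO)·P(H₂)²) = (0.16) / ((0.057)·(3.5)²) = 0.229
ΔG = RT ln(Qp/Kp) = (8.314 J mol⁻¹ K⁻¹)(400 K) × ln(0.229/2.3)
   = (3.326 kJ/mol)(-2.307) = -7.67 kJ/mol
ΔG < 0, so the forward reaction is spontaneous (proceeds forward).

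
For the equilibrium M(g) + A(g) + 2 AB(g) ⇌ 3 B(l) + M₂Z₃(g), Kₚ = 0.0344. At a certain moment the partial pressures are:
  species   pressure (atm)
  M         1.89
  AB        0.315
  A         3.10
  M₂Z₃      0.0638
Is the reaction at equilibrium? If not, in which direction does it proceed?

in the reverse direction

(B is a pure liquid — omitted from Qₚ.)
Qₚ = P(M₂Z₃) / (P(M)·P(A)·P(AB)²) = (0.0638) / ((1.89)·(3.10)·(0.315)²) = 0.110
Qₚ = 0.110 > Kₚ = 0.0344, so the reverse reaction proceeds.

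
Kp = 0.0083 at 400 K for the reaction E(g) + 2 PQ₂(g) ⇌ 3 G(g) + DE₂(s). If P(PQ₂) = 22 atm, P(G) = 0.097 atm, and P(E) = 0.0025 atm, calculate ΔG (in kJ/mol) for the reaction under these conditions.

(DE₂ is a pure solid — omitted from Qp.)
Qp = P(G)³ / (P(E)·P(PQ₂)²) = (0.097)³ / ((0.0025)·(22)²) = 7.54e-4
ΔG = RT ln(Qp/Kp) = (8.314 J mol⁻¹ K⁻¹)(400 K) × ln(7.54e-4/0.0083)
   = (3.326 kJ/mol)(-2.399) = -7.98 kJ/mol
ΔG < 0, so the forward reaction is spontaneous (proceeds forward).

ΔG = -7.98 kJ/mol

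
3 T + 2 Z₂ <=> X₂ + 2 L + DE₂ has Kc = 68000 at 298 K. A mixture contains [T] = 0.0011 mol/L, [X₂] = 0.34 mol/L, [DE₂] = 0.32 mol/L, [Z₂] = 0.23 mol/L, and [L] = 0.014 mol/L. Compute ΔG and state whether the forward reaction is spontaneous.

ΔG = 3.70 kJ/mol; the forward reaction is non-spontaneous

Qc = [X₂]·[L]²·[DE₂] / ([T]³·[Z₂]²) = (0.34)·(0.014)²·(0.32) / ((0.0011)³·(0.23)²) = 3.03×10⁵
ΔG = RT ln(Qc/Kc) = (8.314 J mol⁻¹ K⁻¹)(298 K) × ln(3.03×10⁵/68000)
   = (2.478 kJ/mol)(1.494) = 3.70 kJ/mol
ΔG > 0, so the forward reaction is non-spontaneous (proceeds in reverse).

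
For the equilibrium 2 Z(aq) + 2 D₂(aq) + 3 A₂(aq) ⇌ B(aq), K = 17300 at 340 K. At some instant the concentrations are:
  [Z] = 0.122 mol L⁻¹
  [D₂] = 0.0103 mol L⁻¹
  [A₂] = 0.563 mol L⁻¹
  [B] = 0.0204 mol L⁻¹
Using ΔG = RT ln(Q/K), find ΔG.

ΔG = 4.05 kJ/mol

Q = [B] / ([Z]²·[D₂]²·[A₂]³) = (0.0204) / ((0.122)²·(0.0103)²·(0.563)³) = 72400
ΔG = RT ln(Q/K) = (8.314 J mol⁻¹ K⁻¹)(340 K) × ln(72400/17300)
   = (2.827 kJ/mol)(1.431) = 4.05 kJ/mol
ΔG > 0, so the forward reaction is non-spontaneous (proceeds in reverse).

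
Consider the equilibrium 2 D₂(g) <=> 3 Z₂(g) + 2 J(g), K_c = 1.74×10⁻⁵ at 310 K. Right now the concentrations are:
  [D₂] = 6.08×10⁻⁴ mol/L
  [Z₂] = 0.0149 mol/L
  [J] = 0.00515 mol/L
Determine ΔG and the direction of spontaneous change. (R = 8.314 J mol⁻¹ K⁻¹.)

Q_c = [Z₂]³·[J]² / [D₂]² = (0.0149)³·(0.00515)² / (6.08×10⁻⁴)² = 2.37×10⁻⁴
ΔG = RT ln(Q_c/K_c) = (8.314 J mol⁻¹ K⁻¹)(310 K) × ln(2.37×10⁻⁴/1.74×10⁻⁵)
   = (2.577 kJ/mol)(2.612) = 6.73 kJ/mol
ΔG > 0, so the forward reaction is non-spontaneous (proceeds in reverse).

ΔG = 6.73 kJ/mol; the forward reaction is non-spontaneous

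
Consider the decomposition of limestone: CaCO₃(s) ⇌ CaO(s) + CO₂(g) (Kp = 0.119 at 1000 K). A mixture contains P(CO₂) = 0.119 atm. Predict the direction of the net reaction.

neither direction; the system is at equilibrium

(CaCO₃, CaO are pure solids — omitted from Qp.)
Qp = P(CO₂) = 0.119
Qp = 0.119 = Kp, so the system is already at equilibrium.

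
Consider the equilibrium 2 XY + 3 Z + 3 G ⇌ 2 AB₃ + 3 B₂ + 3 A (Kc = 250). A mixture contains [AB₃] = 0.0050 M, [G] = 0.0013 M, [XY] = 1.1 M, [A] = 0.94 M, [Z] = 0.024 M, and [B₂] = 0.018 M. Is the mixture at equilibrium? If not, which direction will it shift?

Qc = [AB₃]²·[B₂]³·[A]³ / ([XY]²·[Z]³·[G]³) = (0.0050)²·(0.018)³·(0.94)³ / ((1.1)²·(0.024)³·(0.0013)³) = 3300
Qc = 3300 > Kc = 250: net reverse reaction.

no; Q > K, reaction proceeds in reverse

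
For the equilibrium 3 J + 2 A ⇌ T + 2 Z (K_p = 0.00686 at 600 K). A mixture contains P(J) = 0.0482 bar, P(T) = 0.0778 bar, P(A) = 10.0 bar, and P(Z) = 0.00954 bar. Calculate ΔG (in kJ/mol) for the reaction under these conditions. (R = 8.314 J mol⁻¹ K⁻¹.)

Q_p = P(T)·P(Z)² / (P(J)³·P(A)²) = (0.0778)·(0.00954)² / ((0.0482)³·(10.0)²) = 6.32×10⁻⁴
ΔG = RT ln(Q_p/K_p) = (8.314 J mol⁻¹ K⁻¹)(600 K) × ln(6.32×10⁻⁴/0.00686)
   = (4.988 kJ/mol)(-2.385) = -11.9 kJ/mol
ΔG < 0, so the forward reaction is spontaneous (proceeds forward).

ΔG = -11.9 kJ/mol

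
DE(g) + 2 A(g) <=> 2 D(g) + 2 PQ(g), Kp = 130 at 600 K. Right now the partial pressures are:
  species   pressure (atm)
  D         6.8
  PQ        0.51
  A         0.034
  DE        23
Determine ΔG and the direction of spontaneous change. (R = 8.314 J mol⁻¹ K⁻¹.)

Qp = P(D)²·P(PQ)² / (P(DE)·P(A)²) = (6.8)²·(0.51)² / ((23)·(0.034)²) = 452
ΔG = RT ln(Qp/Kp) = (8.314 J mol⁻¹ K⁻¹)(600 K) × ln(452/130)
   = (4.988 kJ/mol)(1.246) = 6.22 kJ/mol
ΔG > 0, so the forward reaction is non-spontaneous (proceeds in reverse).

ΔG = 6.22 kJ/mol; the forward reaction is non-spontaneous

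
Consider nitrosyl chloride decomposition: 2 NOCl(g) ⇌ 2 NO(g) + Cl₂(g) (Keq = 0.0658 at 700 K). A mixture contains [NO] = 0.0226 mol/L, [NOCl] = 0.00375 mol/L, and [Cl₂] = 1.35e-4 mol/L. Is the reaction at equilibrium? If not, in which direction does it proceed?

to the right

Q = [NO]²·[Cl₂] / [NOCl]² = (0.0226)²·(1.35e-4) / (0.00375)² = 0.00490
Q = 0.00490 < Keq = 0.0658, so the forward reaction proceeds.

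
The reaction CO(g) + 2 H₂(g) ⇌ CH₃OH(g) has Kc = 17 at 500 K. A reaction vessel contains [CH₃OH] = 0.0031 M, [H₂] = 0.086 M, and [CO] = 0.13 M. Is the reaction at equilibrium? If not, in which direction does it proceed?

toward products

Qc = [CH₃OH] / ([CO]·[H₂]²) = (0.0031) / ((0.13)·(0.086)²) = 3.2
Qc = 3.2 < Kc = 17, so the forward reaction proceeds.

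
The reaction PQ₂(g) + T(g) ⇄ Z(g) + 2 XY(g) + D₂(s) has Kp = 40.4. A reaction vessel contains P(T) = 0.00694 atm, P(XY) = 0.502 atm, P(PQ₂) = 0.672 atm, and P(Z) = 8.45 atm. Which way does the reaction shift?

toward reactants

(D₂ is a pure solid — omitted from Qp.)
Qp = P(Z)·P(XY)² / (P(PQ₂)·P(T)) = (8.45)·(0.502)² / ((0.672)·(0.00694)) = 457
Qp = 457 > Kp = 40.4, so the reverse reaction proceeds.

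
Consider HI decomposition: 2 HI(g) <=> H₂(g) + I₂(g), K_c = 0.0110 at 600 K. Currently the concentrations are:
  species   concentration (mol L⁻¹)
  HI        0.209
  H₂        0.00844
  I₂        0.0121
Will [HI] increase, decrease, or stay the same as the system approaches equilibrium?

decrease

Q_c = [H₂]·[I₂] / [HI]² = (0.00844)·(0.0121) / (0.209)² = 0.00234
Q_c = 0.00234 < K_c = 0.0110: net forward reaction.
HI is a reactant, so it decreases.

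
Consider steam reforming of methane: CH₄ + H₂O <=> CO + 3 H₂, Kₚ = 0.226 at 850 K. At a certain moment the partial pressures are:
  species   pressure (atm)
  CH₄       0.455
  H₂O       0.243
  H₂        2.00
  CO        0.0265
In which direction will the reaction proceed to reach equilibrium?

Qₚ = P(CO)·P(H₂)³ / (P(CH₄)·P(H₂O)) = (0.0265)·(2.00)³ / ((0.455)·(0.243)) = 1.92
Qₚ = 1.92 > Kₚ = 0.226, so the reverse reaction proceeds.

toward reactants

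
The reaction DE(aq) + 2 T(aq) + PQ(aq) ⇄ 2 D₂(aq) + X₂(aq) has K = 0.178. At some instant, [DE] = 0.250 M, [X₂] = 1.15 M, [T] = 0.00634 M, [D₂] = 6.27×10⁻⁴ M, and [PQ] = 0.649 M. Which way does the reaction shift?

toward products

Q = [D₂]²·[X₂] / ([DE]·[T]²·[PQ]) = (6.27×10⁻⁴)²·(1.15) / ((0.250)·(0.00634)²·(0.649)) = 0.0693
Q = 0.0693 < K = 0.178, so the forward reaction proceeds.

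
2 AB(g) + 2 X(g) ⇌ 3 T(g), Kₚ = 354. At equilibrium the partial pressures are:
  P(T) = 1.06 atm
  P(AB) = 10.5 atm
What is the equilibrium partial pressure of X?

P(X) = 0.00552 atm

At equilibrium, Kₚ = P(T)³ / (P(AB)²·P(X)²) = 354.
(1.06)³ / ((10.5)²·(P(X))²) = 354
P(X)² = 3.05×10⁻⁵ ⇒ P(X) = 0.00552 atm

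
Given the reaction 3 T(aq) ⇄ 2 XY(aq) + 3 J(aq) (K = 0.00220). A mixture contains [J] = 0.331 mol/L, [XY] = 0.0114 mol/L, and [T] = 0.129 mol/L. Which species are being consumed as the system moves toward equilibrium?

none (at equilibrium)

Q = [XY]²·[J]³ / [T]³ = (0.0114)²·(0.331)³ / (0.129)³ = 0.00220
Q = 0.00220 = K; the system is at equilibrium.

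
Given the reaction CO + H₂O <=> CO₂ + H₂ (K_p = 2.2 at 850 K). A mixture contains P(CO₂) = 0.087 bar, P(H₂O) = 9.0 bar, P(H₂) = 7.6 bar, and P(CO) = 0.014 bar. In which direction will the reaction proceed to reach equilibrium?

in the reverse direction

Q_p = P(CO₂)·P(H₂) / (P(CO)·P(H₂O)) = (0.087)·(7.6) / ((0.014)·(9.0)) = 5.2
Q_p = 5.2 > K_p = 2.2, so the reverse reaction proceeds.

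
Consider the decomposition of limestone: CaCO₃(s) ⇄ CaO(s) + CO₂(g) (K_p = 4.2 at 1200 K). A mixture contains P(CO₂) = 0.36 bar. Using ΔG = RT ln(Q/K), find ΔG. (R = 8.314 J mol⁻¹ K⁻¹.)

ΔG = -24.5 kJ/mol

(CaCO₃, CaO are pure solids — omitted from Q_p.)
Q_p = P(CO₂) = 0.360
ΔG = RT ln(Q_p/K_p) = (8.314 J mol⁻¹ K⁻¹)(1200 K) × ln(0.360/4.2)
   = (9.977 kJ/mol)(-2.457) = -24.5 kJ/mol
ΔG < 0, so the forward reaction is spontaneous (proceeds forward).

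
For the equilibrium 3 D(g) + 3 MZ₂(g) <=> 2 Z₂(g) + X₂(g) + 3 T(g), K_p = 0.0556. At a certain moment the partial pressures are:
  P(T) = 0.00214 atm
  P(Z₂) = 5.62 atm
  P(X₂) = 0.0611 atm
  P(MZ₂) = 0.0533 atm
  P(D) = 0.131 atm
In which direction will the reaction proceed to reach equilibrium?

no net change (already at equilibrium)

Q_p = P(Z₂)²·P(X₂)·P(T)³ / (P(D)³·P(MZ₂)³) = (5.62)²·(0.0611)·(0.00214)³ / ((0.131)³·(0.0533)³) = 0.0556
Q_p = 0.0556 = K_p, so the system is already at equilibrium.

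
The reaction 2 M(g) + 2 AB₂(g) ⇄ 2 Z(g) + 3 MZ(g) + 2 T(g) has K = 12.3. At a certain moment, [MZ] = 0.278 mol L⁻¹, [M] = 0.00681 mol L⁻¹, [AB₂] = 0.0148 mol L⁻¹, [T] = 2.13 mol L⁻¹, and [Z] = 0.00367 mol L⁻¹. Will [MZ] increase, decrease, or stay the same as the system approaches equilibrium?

decrease

Q = [Z]²·[MZ]³·[T]² / ([M]²·[AB₂]²) = (0.00367)²·(0.278)³·(2.13)² / ((0.00681)²·(0.0148)²) = 129
Q = 129 > K = 12.3: net reverse reaction.
MZ is a product, so it decreases.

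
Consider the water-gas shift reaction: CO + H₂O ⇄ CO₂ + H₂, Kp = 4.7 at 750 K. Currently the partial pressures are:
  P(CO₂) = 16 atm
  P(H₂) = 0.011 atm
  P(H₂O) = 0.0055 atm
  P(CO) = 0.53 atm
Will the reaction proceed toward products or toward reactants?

to the left

Qp = P(CO₂)·P(H₂) / (P(CO)·P(H₂O)) = (16)·(0.011) / ((0.53)·(0.0055)) = 60
Qp = 60 > Kp = 4.7, so the reverse reaction proceeds.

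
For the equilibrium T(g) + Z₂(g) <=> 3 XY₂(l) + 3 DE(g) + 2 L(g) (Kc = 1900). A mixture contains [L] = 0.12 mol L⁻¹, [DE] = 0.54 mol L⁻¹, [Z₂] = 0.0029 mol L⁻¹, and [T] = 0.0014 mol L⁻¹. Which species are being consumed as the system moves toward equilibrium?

(XY₂ is a pure liquid — omitted from Qc.)
Qc = [DE]³·[L]² / ([T]·[Z₂]) = (0.54)³·(0.12)² / ((0.0014)·(0.0029)) = 560
Qc = 560 < Kc = 1900: net forward reaction.

T, Z₂ (reactants)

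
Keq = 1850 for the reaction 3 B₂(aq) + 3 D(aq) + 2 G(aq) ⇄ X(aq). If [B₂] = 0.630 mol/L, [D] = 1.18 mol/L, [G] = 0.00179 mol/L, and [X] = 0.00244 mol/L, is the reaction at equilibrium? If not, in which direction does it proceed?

Q = [X] / ([B₂]³·[D]³·[G]²) = (0.00244) / ((0.630)³·(1.18)³·(0.00179)²) = 1850
Q = 1850 = Keq, so the system is already at equilibrium.

at equilibrium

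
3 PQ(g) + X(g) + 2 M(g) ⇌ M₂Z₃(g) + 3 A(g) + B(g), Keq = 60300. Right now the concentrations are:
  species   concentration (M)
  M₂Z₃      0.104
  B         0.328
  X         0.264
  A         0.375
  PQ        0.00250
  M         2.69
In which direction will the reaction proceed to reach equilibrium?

neither direction; the system is at equilibrium

Q = [M₂Z₃]·[A]³·[B] / ([PQ]³·[X]·[M]²) = (0.104)·(0.375)³·(0.328) / ((0.00250)³·(0.264)·(2.69)²) = 60300
Q = 60300 = Keq, so the system is already at equilibrium.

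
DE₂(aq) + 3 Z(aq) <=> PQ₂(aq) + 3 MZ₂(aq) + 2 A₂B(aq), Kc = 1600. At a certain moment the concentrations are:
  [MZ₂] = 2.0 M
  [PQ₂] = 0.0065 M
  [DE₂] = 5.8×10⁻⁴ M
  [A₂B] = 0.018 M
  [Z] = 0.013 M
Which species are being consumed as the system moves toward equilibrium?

Qc = [PQ₂]·[MZ₂]³·[A₂B]² / ([DE₂]·[Z]³) = (0.0065)·(2.0)³·(0.018)² / ((5.8×10⁻⁴)·(0.013)³) = 13000
Qc = 13000 > Kc = 1600: net reverse reaction.

PQ₂, MZ₂, A₂B (products)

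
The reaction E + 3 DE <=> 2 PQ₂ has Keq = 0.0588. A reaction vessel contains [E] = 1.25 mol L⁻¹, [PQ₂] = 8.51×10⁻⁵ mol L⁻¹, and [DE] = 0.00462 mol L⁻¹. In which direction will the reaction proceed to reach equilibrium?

at equilibrium

Q = [PQ₂]² / ([E]·[DE]³) = (8.51×10⁻⁵)² / ((1.25)·(0.00462)³) = 0.0588
Q = 0.0588 = Keq, so the system is already at equilibrium.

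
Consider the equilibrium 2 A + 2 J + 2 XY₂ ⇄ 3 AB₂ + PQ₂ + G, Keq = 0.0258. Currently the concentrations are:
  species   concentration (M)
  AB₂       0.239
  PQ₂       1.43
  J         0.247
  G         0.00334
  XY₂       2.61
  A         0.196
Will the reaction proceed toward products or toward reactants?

Q = [AB₂]³·[PQ₂]·[G] / ([A]²·[J]²·[XY₂]²) = (0.239)³·(1.43)·(0.00334) / ((0.196)²·(0.247)²·(2.61)²) = 0.00408
Q = 0.00408 < Keq = 0.0258, so the forward reaction proceeds.

toward products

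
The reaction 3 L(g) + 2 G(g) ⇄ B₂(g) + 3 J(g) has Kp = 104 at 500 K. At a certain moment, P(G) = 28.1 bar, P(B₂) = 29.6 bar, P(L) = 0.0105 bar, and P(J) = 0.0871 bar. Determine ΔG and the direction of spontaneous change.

ΔG = -6.57 kJ/mol; the forward reaction is spontaneous

Qp = P(B₂)·P(J)³ / (P(L)³·P(G)²) = (29.6)·(0.0871)³ / ((0.0105)³·(28.1)²) = 21.4
ΔG = RT ln(Qp/Kp) = (8.314 J mol⁻¹ K⁻¹)(500 K) × ln(21.4/104)
   = (4.157 kJ/mol)(-1.581) = -6.57 kJ/mol
ΔG < 0, so the forward reaction is spontaneous (proceeds forward).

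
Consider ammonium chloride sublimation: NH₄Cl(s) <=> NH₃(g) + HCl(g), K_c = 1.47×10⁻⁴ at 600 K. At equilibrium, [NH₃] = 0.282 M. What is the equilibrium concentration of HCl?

[HCl] = 5.21×10⁻⁴ M

(NH₄Cl is a pure solid — omitted from K_c.)
At equilibrium, K_c = [NH₃]·[HCl] = 1.47×10⁻⁴.
(0.282)·([HCl]) = 1.47×10⁻⁴
[HCl] = 5.21×10⁻⁴ M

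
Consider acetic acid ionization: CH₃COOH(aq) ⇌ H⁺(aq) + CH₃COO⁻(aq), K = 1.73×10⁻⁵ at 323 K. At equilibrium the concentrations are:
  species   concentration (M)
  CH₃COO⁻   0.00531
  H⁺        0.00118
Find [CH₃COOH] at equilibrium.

[CH₃COOH] = 0.362 M

At equilibrium, K = [H⁺]·[CH₃COO⁻] / [CH₃COOH] = 1.73×10⁻⁵.
(0.00118)·(0.00531) / ([CH₃COOH]) = 1.73×10⁻⁵
[CH₃COOH] = 0.362 M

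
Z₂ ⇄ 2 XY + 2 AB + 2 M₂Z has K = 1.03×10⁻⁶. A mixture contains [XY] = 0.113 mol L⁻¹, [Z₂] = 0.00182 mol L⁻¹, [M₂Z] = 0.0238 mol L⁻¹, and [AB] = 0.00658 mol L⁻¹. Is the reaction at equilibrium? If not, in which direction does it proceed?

in the forward direction

Q = [XY]²·[AB]²·[M₂Z]² / [Z₂] = (0.113)²·(0.00658)²·(0.0238)² / (0.00182) = 1.72×10⁻⁷
Q = 1.72×10⁻⁷ < K = 1.03×10⁻⁶, so the forward reaction proceeds.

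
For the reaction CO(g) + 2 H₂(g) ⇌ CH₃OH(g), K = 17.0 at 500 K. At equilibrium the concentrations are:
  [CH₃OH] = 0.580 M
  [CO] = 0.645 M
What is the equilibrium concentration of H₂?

[H₂] = 0.230 M

At equilibrium, K = [CH₃OH] / ([CO]·[H₂]²) = 17.0.
(0.580) / ((0.645)·([H₂])²) = 17.0
[H₂]² = 0.0529 ⇒ [H₂] = 0.230 M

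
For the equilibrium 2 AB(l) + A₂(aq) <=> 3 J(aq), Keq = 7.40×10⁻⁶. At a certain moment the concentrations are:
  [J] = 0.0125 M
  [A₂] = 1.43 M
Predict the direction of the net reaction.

(AB is a pure liquid — omitted from Q.)
Q = [J]³ / [A₂] = (0.0125)³ / (1.43) = 1.37×10⁻⁶
Q = 1.37×10⁻⁶ < Keq = 7.40×10⁻⁶, so the forward reaction proceeds.

in the forward direction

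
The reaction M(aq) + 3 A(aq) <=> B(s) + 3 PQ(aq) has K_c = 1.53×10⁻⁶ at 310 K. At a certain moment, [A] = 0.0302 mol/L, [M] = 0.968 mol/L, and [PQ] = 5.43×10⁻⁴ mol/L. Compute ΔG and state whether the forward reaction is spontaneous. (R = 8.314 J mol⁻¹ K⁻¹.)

(B is a pure solid — omitted from Q_c.)
Q_c = [PQ]³ / ([M]·[A]³) = (5.43×10⁻⁴)³ / ((0.968)·(0.0302)³) = 6.00×10⁻⁶
ΔG = RT ln(Q_c/K_c) = (8.314 J mol⁻¹ K⁻¹)(310 K) × ln(6.00×10⁻⁶/1.53×10⁻⁶)
   = (2.577 kJ/mol)(1.366) = 3.52 kJ/mol
ΔG > 0, so the forward reaction is non-spontaneous (proceeds in reverse).

ΔG = 3.52 kJ/mol; the forward reaction is non-spontaneous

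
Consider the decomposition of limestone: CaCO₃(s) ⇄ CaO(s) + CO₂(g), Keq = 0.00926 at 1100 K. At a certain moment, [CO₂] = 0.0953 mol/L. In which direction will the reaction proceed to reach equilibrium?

(CaCO₃, CaO are pure solids — omitted from Q.)
Q = [CO₂] = 0.0953
Q = 0.0953 > Keq = 0.00926, so the reverse reaction proceeds.

reverse (toward reactants)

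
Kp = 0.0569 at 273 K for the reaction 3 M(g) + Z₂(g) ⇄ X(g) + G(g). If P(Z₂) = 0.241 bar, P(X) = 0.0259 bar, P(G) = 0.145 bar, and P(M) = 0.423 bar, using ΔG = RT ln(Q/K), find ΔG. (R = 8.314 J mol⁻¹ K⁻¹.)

Qp = P(X)·P(G) / (P(M)³·P(Z₂)) = (0.0259)·(0.145) / ((0.423)³·(0.241)) = 0.206
ΔG = RT ln(Qp/Kp) = (8.314 J mol⁻¹ K⁻¹)(273 K) × ln(0.206/0.0569)
   = (2.270 kJ/mol)(1.287) = 2.92 kJ/mol
ΔG > 0, so the forward reaction is non-spontaneous (proceeds in reverse).

ΔG = 2.92 kJ/mol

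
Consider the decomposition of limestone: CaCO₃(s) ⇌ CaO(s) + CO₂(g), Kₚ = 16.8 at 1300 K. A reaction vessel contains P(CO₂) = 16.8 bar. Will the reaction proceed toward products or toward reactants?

(CaCO₃, CaO are pure solids — omitted from Qₚ.)
Qₚ = P(CO₂) = 16.8
Qₚ = 16.8 = Kₚ, so the system is already at equilibrium.

neither direction; the system is at equilibrium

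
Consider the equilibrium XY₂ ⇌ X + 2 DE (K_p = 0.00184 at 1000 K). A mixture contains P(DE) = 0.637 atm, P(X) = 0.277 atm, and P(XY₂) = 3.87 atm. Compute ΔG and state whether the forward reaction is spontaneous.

ΔG = 22.9 kJ/mol; the forward reaction is non-spontaneous

Q_p = P(X)·P(DE)² / P(XY₂) = (0.277)·(0.637)² / (3.87) = 0.0290
ΔG = RT ln(Q_p/K_p) = (8.314 J mol⁻¹ K⁻¹)(1000 K) × ln(0.0290/0.00184)
   = (8.314 kJ/mol)(2.758) = 22.9 kJ/mol
ΔG > 0, so the forward reaction is non-spontaneous (proceeds in reverse).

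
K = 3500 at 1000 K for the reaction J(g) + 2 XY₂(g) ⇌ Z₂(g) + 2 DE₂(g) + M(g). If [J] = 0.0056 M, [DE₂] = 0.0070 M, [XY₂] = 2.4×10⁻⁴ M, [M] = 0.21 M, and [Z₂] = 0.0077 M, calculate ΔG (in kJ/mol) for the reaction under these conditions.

Q = [Z₂]·[DE₂]²·[M] / ([J]·[XY₂]²) = (0.0077)·(0.0070)²·(0.21) / ((0.0056)·(2.4×10⁻⁴)²) = 246
ΔG = RT ln(Q/K) = (8.314 J mol⁻¹ K⁻¹)(1000 K) × ln(246/3500)
   = (8.314 kJ/mol)(-2.655) = -22.1 kJ/mol
ΔG < 0, so the forward reaction is spontaneous (proceeds forward).

ΔG = -22.1 kJ/mol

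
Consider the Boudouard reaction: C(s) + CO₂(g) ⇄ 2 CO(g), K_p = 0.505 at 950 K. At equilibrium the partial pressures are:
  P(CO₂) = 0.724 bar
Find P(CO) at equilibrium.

P(CO) = 0.605 bar

(C is a pure solid — omitted from K_p.)
At equilibrium, K_p = P(CO)² / P(CO₂) = 0.505.
(P(CO))² / (0.724) = 0.505
P(CO)² = 0.366 ⇒ P(CO) = 0.605 bar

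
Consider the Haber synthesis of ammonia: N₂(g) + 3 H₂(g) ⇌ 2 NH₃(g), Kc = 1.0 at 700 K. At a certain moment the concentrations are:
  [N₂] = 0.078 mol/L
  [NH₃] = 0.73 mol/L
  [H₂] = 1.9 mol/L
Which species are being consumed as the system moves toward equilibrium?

Qc = [NH₃]² / ([N₂]·[H₂]³) = (0.73)² / ((0.078)·(1.9)³) = 1.0
Qc = 1.0 = Kc; the system is at equilibrium.

none (at equilibrium)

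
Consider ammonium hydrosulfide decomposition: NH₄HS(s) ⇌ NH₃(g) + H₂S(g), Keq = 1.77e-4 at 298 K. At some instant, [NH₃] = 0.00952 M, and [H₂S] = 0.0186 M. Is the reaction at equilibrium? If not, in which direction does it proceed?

(NH₄HS is a pure solid — omitted from Q.)
Q = [NH₃]·[H₂S] = (0.00952)·(0.0186) = 1.77e-4
Q = 1.77e-4 = Keq, so the system is already at equilibrium.

neither direction; the system is at equilibrium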